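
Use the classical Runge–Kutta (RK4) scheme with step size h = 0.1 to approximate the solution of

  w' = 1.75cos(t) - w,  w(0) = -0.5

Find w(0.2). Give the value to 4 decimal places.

RK4: k1 = f(t_n, w_n); k2 = f(t_n + h/2, w_n + (h/2)·k1); k3 = f(t_n + h/2, w_n + (h/2)·k2); k4 = f(t_n + h, w_n + h·k3); w_{n+1} = w_n + (h/6)·(k1 + 2k2 + 2k3 + k4).
t=0.000000, w=-0.500000:
  k1 = f(0.000000, -0.500000) = 2.250000
  k2 = f(0.050000, -0.387500) = 2.135313
  k3 = f(0.050000, -0.393234) = 2.141047
  k4 = f(0.100000, -0.285895) = 2.027153
  w ← -0.500000 + (0.1/6)·(k1 + 2k2 + 2k3 + k4) = -0.286169
t=0.100000, w=-0.286169:
  k1 = f(0.100000, -0.286169) = 2.027426
  k2 = f(0.150000, -0.184797) = 1.915147
  k3 = f(0.150000, -0.190411) = 1.920761
  k4 = f(0.200000, -0.094093) = 1.809209
  w ← -0.286169 + (0.1/6)·(k1 + 2k2 + 2k3 + k4) = -0.094361
w(0.2) ≈ -0.0944

-0.0944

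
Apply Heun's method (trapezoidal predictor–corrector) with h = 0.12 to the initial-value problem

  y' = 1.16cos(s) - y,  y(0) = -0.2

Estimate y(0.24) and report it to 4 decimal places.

Heun: k1 = f(s_n, y_n); k2 = f(s_n + h, y_n + h·k1); y_{n+1} = y_n + (h/2)·(k1 + k2).
s=0.000000, y=-0.200000:
  k1 = f(0.000000, -0.200000) = 1.360000
  k2 = f(0.120000, -0.036800) = 1.188458
  y ← -0.200000 + (0.12/2)·(1.360000 + 1.188458) = -0.047093
s=0.120000, y=-0.047093:
  k1 = f(0.120000, -0.047093) = 1.198751
  k2 = f(0.240000, 0.096758) = 1.029995
  y ← -0.047093 + (0.12/2)·(1.198751 + 1.029995) = 0.086632
y(0.24) ≈ 0.0866

0.0866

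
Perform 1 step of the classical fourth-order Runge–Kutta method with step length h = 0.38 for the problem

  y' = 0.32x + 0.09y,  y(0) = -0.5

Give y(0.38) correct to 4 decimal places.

-0.4940

RK4: k1 = f(x_n, y_n); k2 = f(x_n + h/2, y_n + (h/2)·k1); k3 = f(x_n + h/2, y_n + (h/2)·k2); k4 = f(x_n + h, y_n + h·k3); y_{n+1} = y_n + (h/6)·(k1 + 2k2 + 2k3 + k4).
x=0.000000, y=-0.500000:
  k1 = f(0.000000, -0.500000) = -0.045000
  k2 = f(0.190000, -0.508550) = 0.015031
  k3 = f(0.190000, -0.497144) = 0.016057
  k4 = f(0.380000, -0.493898) = 0.077149
  y ← -0.500000 + (0.38/6)·(k1 + 2k2 + 2k3 + k4) = -0.494026
y(0.38) ≈ -0.4940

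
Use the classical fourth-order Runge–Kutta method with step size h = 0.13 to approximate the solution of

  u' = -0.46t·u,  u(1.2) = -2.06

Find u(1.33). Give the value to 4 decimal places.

-1.9099

RK4: k1 = f(t_n, u_n); k2 = f(t_n + h/2, u_n + (h/2)·k1); k3 = f(t_n + h/2, u_n + (h/2)·k2); k4 = f(t_n + h, u_n + h·k3); u_{n+1} = u_n + (h/6)·(k1 + 2k2 + 2k3 + k4).
t=1.200000, u=-2.060000:
  k1 = f(1.200000, -2.060000) = 1.137120
  k2 = f(1.265000, -1.986087) = 1.155704
  k3 = f(1.265000, -1.984879) = 1.155001
  k4 = f(1.330000, -1.909850) = 1.168446
  u ← -2.060000 + (0.13/6)·(k1 + 2k2 + 2k3 + k4) = -1.909916
u(1.33) ≈ -1.9099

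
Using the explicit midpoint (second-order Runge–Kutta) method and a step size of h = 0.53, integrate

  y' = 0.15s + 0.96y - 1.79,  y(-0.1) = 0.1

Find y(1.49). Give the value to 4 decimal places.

-5.6425

Midpoint: k1 = f(s_n, y_n); k2 = f(s_n + h/2, y_n + (h/2)·k1); y_{n+1} = y_n + h·k2.
s=-0.100000, y=0.100000:
  k1 = f(-0.100000, 0.100000) = -1.709000
  k2 = f(0.165000, -0.352885) = -2.104020
  y ← 0.100000 + 0.53·(-2.104020) = -1.015130
s=0.430000, y=-1.015130:
  k1 = f(0.430000, -1.015130) = -2.700025
  k2 = f(0.695000, -1.730637) = -3.347162
  y ← -1.015130 + 0.53·(-3.347162) = -2.789126
s=0.960000, y=-2.789126:
  k1 = f(0.960000, -2.789126) = -4.323561
  k2 = f(1.225000, -3.934870) = -5.383725
  y ← -2.789126 + 0.53·(-5.383725) = -5.642500
y(1.49) ≈ -5.6425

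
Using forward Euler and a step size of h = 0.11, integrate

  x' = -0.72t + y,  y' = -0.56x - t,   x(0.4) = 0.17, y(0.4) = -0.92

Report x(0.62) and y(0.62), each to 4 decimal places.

-0.1105, -1.0329

Euler on (x,y): x_{n+1} = x_n + h·x', y_{n+1} = y_n + h·y'.
0.400000: (0.170000, -0.920000); f=(-1.208000, -0.495200) → (0.037120, -0.974472)
0.510000: (0.037120, -0.974472); f=(-1.341672, -0.530787) → (-0.110464, -1.032859)
(x(0.62), y(0.62)) ≈ (-0.1105, -1.0329)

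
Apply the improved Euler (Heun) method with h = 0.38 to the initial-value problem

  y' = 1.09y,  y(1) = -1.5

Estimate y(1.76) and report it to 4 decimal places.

-3.3749

Heun: k1 = f(x_n, y_n); k2 = f(x_n + h, y_n + h·k1); y_{n+1} = y_n + (h/2)·(k1 + k2).
x=1.000000, y=-1.500000:
  k1 = f(1.000000, -1.500000) = -1.635000
  k2 = f(1.380000, -2.121300) = -2.312217
  y ← -1.500000 + (0.38/2)·(-1.635000 + (-2.312217)) = -2.249971
x=1.380000, y=-2.249971:
  k1 = f(1.380000, -2.249971) = -2.452469
  k2 = f(1.760000, -3.181909) = -3.468281
  y ← -2.249971 + (0.38/2)·(-2.452469 + (-3.468281)) = -3.374914
y(1.76) ≈ -3.3749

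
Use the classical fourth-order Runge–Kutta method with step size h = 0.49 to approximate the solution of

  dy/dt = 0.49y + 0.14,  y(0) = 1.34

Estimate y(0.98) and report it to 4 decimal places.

2.3421

RK4: k1 = f(t_n, y_n); k2 = f(t_n + h/2, y_n + (h/2)·k1); k3 = f(t_n + h/2, y_n + (h/2)·k2); k4 = f(t_n + h, y_n + h·k3); y_{n+1} = y_n + (h/6)·(k1 + 2k2 + 2k3 + k4).
t=0.000000, y=1.340000:
  k1 = f(0.000000, 1.340000) = 0.796600
  k2 = f(0.245000, 1.535167) = 0.892232
  k3 = f(0.245000, 1.558597) = 0.903712
  k4 = f(0.490000, 1.782819) = 1.013581
  y ← 1.340000 + (0.49/6)·(k1 + 2k2 + 2k3 + k4) = 1.781169
t=0.490000, y=1.781169:
  k1 = f(0.490000, 1.781169) = 1.012773
  k2 = f(0.735000, 2.029298) = 1.134356
  k3 = f(0.735000, 2.059086) = 1.148952
  k4 = f(0.980000, 2.344156) = 1.288636
  y ← 1.781169 + (0.49/6)·(k1 + 2k2 + 2k3 + k4) = 2.342058
y(0.98) ≈ 2.3421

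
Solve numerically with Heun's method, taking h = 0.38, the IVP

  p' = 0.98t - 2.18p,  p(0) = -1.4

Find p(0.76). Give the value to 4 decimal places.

-0.1808

Heun: k1 = f(t_n, p_n); k2 = f(t_n + h, p_n + h·k1); p_{n+1} = p_n + (h/2)·(k1 + k2).
t=0.000000, p=-1.400000:
  k1 = f(0.000000, -1.400000) = 3.052000
  k2 = f(0.380000, -0.240240) = 0.896123
  p ← -1.400000 + (0.38/2)·(3.052000 + 0.896123) = -0.649857
t=0.380000, p=-0.649857:
  k1 = f(0.380000, -0.649857) = 1.789087
  k2 = f(0.760000, 0.029997) = 0.679407
  p ← -0.649857 + (0.38/2)·(1.789087 + 0.679407) = -0.180843
p(0.76) ≈ -0.1808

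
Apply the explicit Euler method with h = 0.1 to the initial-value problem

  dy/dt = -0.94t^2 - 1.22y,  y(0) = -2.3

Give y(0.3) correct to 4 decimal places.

-1.5613

Euler: y_{n+1} = y_n + h·f(t_n, y_n).
t=0.000000, y=-2.300000: f=2.806000 → y ← -2.300000 + 0.1·2.806000 = -2.019400
t=0.100000, y=-2.019400: f=2.454268 → y ← -2.019400 + 0.1·2.454268 = -1.773973
t=0.200000, y=-1.773973: f=2.126647 → y ← -1.773973 + 0.1·2.126647 = -1.561308
y(0.3) ≈ -1.5613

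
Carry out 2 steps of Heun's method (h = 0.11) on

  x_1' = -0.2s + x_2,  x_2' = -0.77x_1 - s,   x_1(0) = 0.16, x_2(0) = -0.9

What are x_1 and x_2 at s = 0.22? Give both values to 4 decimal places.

Heun on (x_1,x_2): k1 = f(s_n, state_n); k2 = f(s_n + h, state_n + h·k1); state_{n+1} = state_n + (h/2)·(k1 + k2).
0.000000: (0.160000, -0.900000)
  k1 = (-0.900000, -0.123200)
  predictor → (0.061000, -0.913552)
  k2 = (-0.935552, -0.156970)
  → (0.059045, -0.915409)
0.110000: (0.059045, -0.915409)
  k1 = (-0.937409, -0.155464)
  predictor → (-0.044070, -0.932510)
  k2 = (-0.976510, -0.186066)
  → (-0.046221, -0.934194)
(x_1(0.22), x_2(0.22)) ≈ (-0.0462, -0.9342)

-0.0462, -0.9342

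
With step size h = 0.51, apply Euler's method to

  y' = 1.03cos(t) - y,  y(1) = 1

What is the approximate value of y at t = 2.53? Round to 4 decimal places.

-0.0267

Euler: y_{n+1} = y_n + h·f(t_n, y_n).
t=1.000000, y=1.000000: f=-0.443489 → y ← 1.000000 + 0.51·(-0.443489) = 0.773821
t=1.510000, y=0.773821: f=-0.711239 → y ← 0.773821 + 0.51·(-0.711239) = 0.411089
t=2.020000, y=0.411089: f=-0.858365 → y ← 0.411089 + 0.51·(-0.858365) = -0.026677
y(2.53) ≈ -0.0267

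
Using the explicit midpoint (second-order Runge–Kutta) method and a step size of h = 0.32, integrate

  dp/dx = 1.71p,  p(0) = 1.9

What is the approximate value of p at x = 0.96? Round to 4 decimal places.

9.2840

Midpoint: k1 = f(x_n, p_n); k2 = f(x_n + h/2, p_n + (h/2)·k1); p_{n+1} = p_n + h·k2.
x=0.000000, p=1.900000:
  k1 = f(0.000000, 1.900000) = 3.249000
  k2 = f(0.160000, 2.419840) = 4.137926
  p ← 1.900000 + 0.32·4.137926 = 3.224136
x=0.320000, p=3.224136:
  k1 = f(0.320000, 3.224136) = 5.513273
  k2 = f(0.480000, 4.106260) = 7.021705
  p ← 3.224136 + 0.32·7.021705 = 5.471082
x=0.640000, p=5.471082:
  k1 = f(0.640000, 5.471082) = 9.355550
  k2 = f(0.800000, 6.967970) = 11.915229
  p ← 5.471082 + 0.32·11.915229 = 9.283955
p(0.96) ≈ 9.2840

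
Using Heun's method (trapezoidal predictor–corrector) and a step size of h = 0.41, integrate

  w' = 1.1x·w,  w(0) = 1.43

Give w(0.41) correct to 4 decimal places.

1.5622

Heun: k1 = f(x_n, w_n); k2 = f(x_n + h, w_n + h·k1); w_{n+1} = w_n + (h/2)·(k1 + k2).
x=0.000000, w=1.430000:
  k1 = f(0.000000, 1.430000) = 0.000000
  k2 = f(0.410000, 1.430000) = 0.644930
  w ← 1.430000 + (0.41/2)·(0.000000 + 0.644930) = 1.562211
w(0.41) ≈ 1.5622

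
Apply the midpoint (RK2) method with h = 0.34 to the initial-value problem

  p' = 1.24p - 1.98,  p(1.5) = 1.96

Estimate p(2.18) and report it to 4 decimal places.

2.4255

Midpoint: k1 = f(t_n, p_n); k2 = f(t_n + h/2, p_n + (h/2)·k1); p_{n+1} = p_n + h·k2.
t=1.500000, p=1.960000:
  k1 = f(1.500000, 1.960000) = 0.450400
  k2 = f(1.670000, 2.036568) = 0.545344
  p ← 1.960000 + 0.34·0.545344 = 2.145417
t=1.840000, p=2.145417:
  k1 = f(1.840000, 2.145417) = 0.680317
  k2 = f(2.010000, 2.261071) = 0.823728
  p ← 2.145417 + 0.34·0.823728 = 2.425485
p(2.18) ≈ 2.4255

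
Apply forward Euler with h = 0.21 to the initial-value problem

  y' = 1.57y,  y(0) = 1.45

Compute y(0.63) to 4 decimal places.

3.4090

Euler: y_{n+1} = y_n + h·f(t_n, y_n).
t=0.000000, y=1.450000: f=2.276500 → y ← 1.450000 + 0.21·2.276500 = 1.928065
t=0.210000, y=1.928065: f=3.027062 → y ← 1.928065 + 0.21·3.027062 = 2.563748
t=0.420000, y=2.563748: f=4.025084 → y ← 2.563748 + 0.21·4.025084 = 3.409016
y(0.63) ≈ 3.4090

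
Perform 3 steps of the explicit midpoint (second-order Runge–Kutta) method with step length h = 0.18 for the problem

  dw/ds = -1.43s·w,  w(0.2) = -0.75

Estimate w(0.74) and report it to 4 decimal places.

-0.5199

Midpoint: k1 = f(s_n, w_n); k2 = f(s_n + h/2, w_n + (h/2)·k1); w_{n+1} = w_n + h·k2.
s=0.200000, w=-0.750000:
  k1 = f(0.200000, -0.750000) = 0.214500
  k2 = f(0.290000, -0.730695) = 0.303019
  w ← -0.750000 + 0.18·0.303019 = -0.695457
s=0.380000, w=-0.695457:
  k1 = f(0.380000, -0.695457) = 0.377911
  k2 = f(0.470000, -0.661445) = 0.444557
  w ← -0.695457 + 0.18·0.444557 = -0.615436
s=0.560000, w=-0.615436:
  k1 = f(0.560000, -0.615436) = 0.492841
  k2 = f(0.650000, -0.571081) = 0.530819
  w ← -0.615436 + 0.18·0.530819 = -0.519889
w(0.74) ≈ -0.5199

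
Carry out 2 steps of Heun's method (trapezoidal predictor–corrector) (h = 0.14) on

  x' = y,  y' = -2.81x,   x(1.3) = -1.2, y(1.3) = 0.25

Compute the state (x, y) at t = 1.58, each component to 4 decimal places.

-1.0007, 1.1408

Heun on (x,y): k1 = f(t_n, state_n); k2 = f(t_n + h, state_n + h·k1); state_{n+1} = state_n + (h/2)·(k1 + k2).
1.300000: (-1.200000, 0.250000)
  k1 = (0.250000, 3.372000)
  predictor → (-1.165000, 0.722080)
  k2 = (0.722080, 3.273650)
  → (-1.131954, 0.715196)
1.440000: (-1.131954, 0.715196)
  k1 = (0.715196, 3.180792)
  predictor → (-1.031827, 1.160506)
  k2 = (1.160506, 2.899434)
  → (-1.000655, 1.140811)
(x(1.58), y(1.58)) ≈ (-1.0007, 1.1408)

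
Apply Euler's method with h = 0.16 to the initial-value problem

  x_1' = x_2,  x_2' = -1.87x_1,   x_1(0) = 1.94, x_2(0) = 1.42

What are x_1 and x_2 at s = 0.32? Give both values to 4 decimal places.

Euler on (x_1,x_2): x_1_{n+1} = x_1_n + h·x_1', x_2_{n+1} = x_2_n + h·x_2'.
0.000000: (1.940000, 1.420000); f=(1.420000, -3.627800) → (2.167200, 0.839552)
0.160000: (2.167200, 0.839552); f=(0.839552, -4.052664) → (2.301528, 0.191126)
(x_1(0.32), x_2(0.32)) ≈ (2.3015, 0.1911)

2.3015, 0.1911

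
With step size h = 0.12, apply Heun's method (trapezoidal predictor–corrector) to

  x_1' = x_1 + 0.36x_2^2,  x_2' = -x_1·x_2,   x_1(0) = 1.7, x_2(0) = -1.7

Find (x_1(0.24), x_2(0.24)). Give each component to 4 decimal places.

2.3512, -1.0511

Heun on (x_1,x_2): k1 = f(t_n, state_n); k2 = f(t_n + h, state_n + h·k1); state_{n+1} = state_n + (h/2)·(k1 + k2).
0.000000: (1.700000, -1.700000)
  k1 = (2.740400, 2.890000)
  predictor → (2.028848, -1.353200)
  k2 = (2.688062, 2.745437)
  → (2.025708, -1.361874)
0.120000: (2.025708, -1.361874)
  k1 = (2.693400, 2.758758)
  predictor → (2.348916, -1.030823)
  k2 = (2.731450, 2.421316)
  → (2.351199, -1.051069)
(x_1(0.24), x_2(0.24)) ≈ (2.3512, -1.0511)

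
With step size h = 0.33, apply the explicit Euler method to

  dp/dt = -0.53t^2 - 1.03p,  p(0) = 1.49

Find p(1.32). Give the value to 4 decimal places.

0.0529

Euler: p_{n+1} = p_n + h·f(t_n, p_n).
t=0.000000, p=1.490000: f=-1.534700 → p ← 1.490000 + 0.33·(-1.534700) = 0.983549
t=0.330000, p=0.983549: f=-1.070772 → p ← 0.983549 + 0.33·(-1.070772) = 0.630194
t=0.660000, p=0.630194: f=-0.879968 → p ← 0.630194 + 0.33·(-0.879968) = 0.339805
t=0.990000, p=0.339805: f=-0.869452 → p ← 0.339805 + 0.33·(-0.869452) = 0.052886
p(1.32) ≈ 0.0529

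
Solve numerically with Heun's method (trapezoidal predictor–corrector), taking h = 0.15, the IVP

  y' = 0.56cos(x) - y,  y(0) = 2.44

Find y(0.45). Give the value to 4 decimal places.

1.7529

Heun: k1 = f(x_n, y_n); k2 = f(x_n + h, y_n + h·k1); y_{n+1} = y_n + (h/2)·(k1 + k2).
x=0.000000, y=2.440000:
  k1 = f(0.000000, 2.440000) = -1.880000
  k2 = f(0.150000, 2.158000) = -1.604288
  y ← 2.440000 + (0.15/2)·(-1.880000 + (-1.604288)) = 2.178678
x=0.150000, y=2.178678:
  k1 = f(0.150000, 2.178678) = -1.624967
  k2 = f(0.300000, 1.934933) = -1.399945
  y ← 2.178678 + (0.15/2)·(-1.624967 + (-1.399945)) = 1.951810
x=0.300000, y=1.951810:
  k1 = f(0.300000, 1.951810) = -1.416822
  k2 = f(0.450000, 1.739287) = -1.235036
  y ← 1.951810 + (0.15/2)·(-1.416822 + (-1.235036)) = 1.752921
y(0.45) ≈ 1.7529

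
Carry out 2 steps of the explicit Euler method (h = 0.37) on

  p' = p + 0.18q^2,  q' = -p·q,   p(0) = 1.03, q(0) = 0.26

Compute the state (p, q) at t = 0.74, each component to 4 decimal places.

Euler on (p,q): p_{n+1} = p_n + h·p', q_{n+1} = q_n + h·q'.
0.000000: (1.030000, 0.260000); f=(1.042168, -0.267800) → (1.415602, 0.160914)
0.370000: (1.415602, 0.160914); f=(1.420263, -0.227790) → (1.941099, 0.076632)
(p(0.74), q(0.74)) ≈ (1.9411, 0.0766)

1.9411, 0.0766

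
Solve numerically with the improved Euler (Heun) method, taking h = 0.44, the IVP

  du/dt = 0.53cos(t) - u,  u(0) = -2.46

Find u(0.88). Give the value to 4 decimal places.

Heun: k1 = f(t_n, u_n); k2 = f(t_n + h, u_n + h·k1); u_{n+1} = u_n + (h/2)·(k1 + k2).
t=0.000000, u=-2.460000:
  k1 = f(0.000000, -2.460000) = 2.990000
  k2 = f(0.440000, -1.144400) = 1.623918
  u ← -2.460000 + (0.44/2)·(2.990000 + 1.623918) = -1.444938
t=0.440000, u=-1.444938:
  k1 = f(0.440000, -1.444938) = 1.924456
  k2 = f(0.880000, -0.598177) = 0.935867
  u ← -1.444938 + (0.44/2)·(1.924456 + 0.935867) = -0.815667
u(0.88) ≈ -0.8157

-0.8157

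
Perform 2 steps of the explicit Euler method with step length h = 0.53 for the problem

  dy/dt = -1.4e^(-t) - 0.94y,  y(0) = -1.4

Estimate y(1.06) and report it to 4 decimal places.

Euler: y_{n+1} = y_n + h·f(t_n, y_n).
t=0.000000, y=-1.400000: f=-0.084000 → y ← -1.400000 + 0.53·(-0.084000) = -1.444520
t=0.530000, y=-1.444520: f=0.533802 → y ← -1.444520 + 0.53·0.533802 = -1.161605
y(1.06) ≈ -1.1616

-1.1616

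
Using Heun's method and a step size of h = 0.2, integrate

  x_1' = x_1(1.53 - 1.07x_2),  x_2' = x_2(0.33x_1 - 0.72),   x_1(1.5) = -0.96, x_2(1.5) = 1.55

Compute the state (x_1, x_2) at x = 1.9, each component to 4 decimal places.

-1.0312, 1.0265

Heun on (x_1,x_2): k1 = f(x_n, state_n); k2 = f(x_n + h, state_n + h·k1); state_{n+1} = state_n + (h/2)·(k1 + k2).
1.500000: (-0.960000, 1.550000)
  k1 = (0.123360, -1.607040)
  predictor → (-0.935328, 1.228592)
  k2 = (-0.201476, -1.263801)
  → (-0.967812, 1.262916)
1.700000: (-0.967812, 1.262916)
  k1 = (-0.172929, -1.312647)
  predictor → (-1.002397, 1.000387)
  k2 = (-0.460688, -1.051197)
  → (-1.031173, 1.026531)
(x_1(1.9), x_2(1.9)) ≈ (-1.0312, 1.0265)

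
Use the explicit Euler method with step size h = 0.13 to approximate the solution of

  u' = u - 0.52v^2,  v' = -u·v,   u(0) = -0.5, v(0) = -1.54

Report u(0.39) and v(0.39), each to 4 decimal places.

-1.3494, -2.0284

Euler on (u,v): u_{n+1} = u_n + h·u', v_{n+1} = v_n + h·v'.
0.000000: (-0.500000, -1.540000); f=(-1.733232, -0.770000) → (-0.725320, -1.640100)
0.130000: (-0.725320, -1.640100); f=(-2.124083, -1.189598) → (-1.001451, -1.794748)
0.260000: (-1.001451, -1.794748); f=(-2.676433, -1.797352) → (-1.349387, -2.028403)
(u(0.39), v(0.39)) ≈ (-1.3494, -2.0284)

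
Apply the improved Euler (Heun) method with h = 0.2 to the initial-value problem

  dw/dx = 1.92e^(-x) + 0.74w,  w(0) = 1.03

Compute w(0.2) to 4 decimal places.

Heun: k1 = f(x_n, w_n); k2 = f(x_n + h, w_n + h·k1); w_{n+1} = w_n + (h/2)·(k1 + k2).
x=0.000000, w=1.030000:
  k1 = f(0.000000, 1.030000) = 2.682200
  k2 = f(0.200000, 1.566440) = 2.731129
  w ← 1.030000 + (0.2/2)·(2.682200 + 2.731129) = 1.571333
w(0.2) ≈ 1.5713

1.5713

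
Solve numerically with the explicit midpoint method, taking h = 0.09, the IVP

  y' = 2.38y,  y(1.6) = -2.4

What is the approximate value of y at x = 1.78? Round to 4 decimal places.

-3.6732

Midpoint: k1 = f(x_n, y_n); k2 = f(x_n + h/2, y_n + (h/2)·k1); y_{n+1} = y_n + h·k2.
x=1.600000, y=-2.400000:
  k1 = f(1.600000, -2.400000) = -5.712000
  k2 = f(1.645000, -2.657040) = -6.323755
  y ← -2.400000 + 0.09·(-6.323755) = -2.969138
x=1.690000, y=-2.969138:
  k1 = f(1.690000, -2.969138) = -7.066548
  k2 = f(1.735000, -3.287133) = -7.823376
  y ← -2.969138 + 0.09·(-7.823376) = -3.673242
y(1.78) ≈ -3.6732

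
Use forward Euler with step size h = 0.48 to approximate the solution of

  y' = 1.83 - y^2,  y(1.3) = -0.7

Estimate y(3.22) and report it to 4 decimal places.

Euler: y_{n+1} = y_n + h·f(x_n, y_n).
x=1.300000, y=-0.700000: f=1.340000 → y ← -0.700000 + 0.48·1.340000 = -0.056800
x=1.780000, y=-0.056800: f=1.826774 → y ← -0.056800 + 0.48·1.826774 = 0.820051
x=2.260000, y=0.820051: f=1.157516 → y ← 0.820051 + 0.48·1.157516 = 1.375659
x=2.740000, y=1.375659: f=-0.062438 → y ← 1.375659 + 0.48·(-0.062438) = 1.345689
y(3.22) ≈ 1.3457

1.3457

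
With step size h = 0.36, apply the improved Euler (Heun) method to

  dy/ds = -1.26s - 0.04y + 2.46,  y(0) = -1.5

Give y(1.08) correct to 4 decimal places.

0.4381

Heun: k1 = f(s_n, y_n); k2 = f(s_n + h, y_n + h·k1); y_{n+1} = y_n + (h/2)·(k1 + k2).
s=0.000000, y=-1.500000:
  k1 = f(0.000000, -1.500000) = 2.520000
  k2 = f(0.360000, -0.592800) = 2.030112
  y ← -1.500000 + (0.36/2)·(2.520000 + 2.030112) = -0.680980
s=0.360000, y=-0.680980:
  k1 = f(0.360000, -0.680980) = 2.033639
  k2 = f(0.720000, 0.051130) = 1.550755
  y ← -0.680980 + (0.36/2)·(2.033639 + 1.550755) = -0.035789
s=0.720000, y=-0.035789:
  k1 = f(0.720000, -0.035789) = 1.554232
  k2 = f(1.080000, 0.523734) = 1.078251
  y ← -0.035789 + (0.36/2)·(1.554232 + 1.078251) = 0.438058
y(1.08) ≈ 0.4381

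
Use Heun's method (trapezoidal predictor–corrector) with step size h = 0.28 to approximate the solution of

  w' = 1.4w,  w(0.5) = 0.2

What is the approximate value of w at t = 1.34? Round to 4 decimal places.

0.6338

Heun: k1 = f(t_n, w_n); k2 = f(t_n + h, w_n + h·k1); w_{n+1} = w_n + (h/2)·(k1 + k2).
t=0.500000, w=0.200000:
  k1 = f(0.500000, 0.200000) = 0.280000
  k2 = f(0.780000, 0.278400) = 0.389760
  w ← 0.200000 + (0.28/2)·(0.280000 + 0.389760) = 0.293766
t=0.780000, w=0.293766:
  k1 = f(0.780000, 0.293766) = 0.411273
  k2 = f(1.060000, 0.408923) = 0.572492
  w ← 0.293766 + (0.28/2)·(0.411273 + 0.572492) = 0.431493
t=1.060000, w=0.431493:
  k1 = f(1.060000, 0.431493) = 0.604091
  k2 = f(1.340000, 0.600639) = 0.840895
  w ← 0.431493 + (0.28/2)·(0.604091 + 0.840895) = 0.633791
w(1.34) ≈ 0.6338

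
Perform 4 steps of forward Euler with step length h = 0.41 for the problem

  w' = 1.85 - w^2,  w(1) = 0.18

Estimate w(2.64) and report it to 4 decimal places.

1.3598

Euler: w_{n+1} = w_n + h·f(s_n, w_n).
s=1.000000, w=0.180000: f=1.817600 → w ← 0.180000 + 0.41·1.817600 = 0.925216
s=1.410000, w=0.925216: f=0.993975 → w ← 0.925216 + 0.41·0.993975 = 1.332746
s=1.820000, w=1.332746: f=0.073788 → w ← 1.332746 + 0.41·0.073788 = 1.362999
s=2.230000, w=1.362999: f=-0.007767 → w ← 1.362999 + 0.41·(-0.007767) = 1.359815
w(2.64) ≈ 1.3598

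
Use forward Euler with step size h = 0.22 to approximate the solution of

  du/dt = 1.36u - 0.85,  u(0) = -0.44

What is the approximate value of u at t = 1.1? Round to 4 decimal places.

Euler: u_{n+1} = u_n + h·f(t_n, u_n).
t=0.000000, u=-0.440000: f=-1.448400 → u ← -0.440000 + 0.22·(-1.448400) = -0.758648
t=0.220000, u=-0.758648: f=-1.881761 → u ← -0.758648 + 0.22·(-1.881761) = -1.172635
t=0.440000, u=-1.172635: f=-2.444784 → u ← -1.172635 + 0.22·(-2.444784) = -1.710488
t=0.660000, u=-1.710488: f=-3.176264 → u ← -1.710488 + 0.22·(-3.176264) = -2.409266
t=0.880000, u=-2.409266: f=-4.126602 → u ← -2.409266 + 0.22·(-4.126602) = -3.317118
u(1.1) ≈ -3.3171

-3.3171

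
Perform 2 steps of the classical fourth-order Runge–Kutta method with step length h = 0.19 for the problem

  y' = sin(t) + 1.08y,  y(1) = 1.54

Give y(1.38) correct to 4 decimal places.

RK4: k1 = f(t_n, y_n); k2 = f(t_n + h/2, y_n + (h/2)·k1); k3 = f(t_n + h/2, y_n + (h/2)·k2); k4 = f(t_n + h, y_n + h·k3); y_{n+1} = y_n + (h/6)·(k1 + 2k2 + 2k3 + k4).
t=1.000000, y=1.540000:
  k1 = f(1.000000, 1.540000) = 2.504671
  k2 = f(1.095000, 1.777944) = 2.809107
  k3 = f(1.095000, 1.806865) = 2.840343
  k4 = f(1.190000, 2.079665) = 3.174407
  y ← 1.540000 + (0.19/6)·(k1 + 2k2 + 2k3 + k4) = 2.077636
t=1.190000, y=2.077636:
  k1 = f(1.190000, 2.077636) = 3.172216
  k2 = f(1.285000, 2.378996) = 3.528754
  k3 = f(1.285000, 2.412868) = 3.565334
  k4 = f(1.380000, 2.755050) = 3.957307
  y ← 2.077636 + (0.19/6)·(k1 + 2k2 + 2k3 + k4) = 2.752696
y(1.38) ≈ 2.7527

2.7527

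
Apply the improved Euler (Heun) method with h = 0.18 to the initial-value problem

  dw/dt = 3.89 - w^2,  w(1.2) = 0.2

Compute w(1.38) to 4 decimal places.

0.8248

Heun: k1 = f(t_n, w_n); k2 = f(t_n + h, w_n + h·k1); w_{n+1} = w_n + (h/2)·(k1 + k2).
t=1.200000, w=0.200000:
  k1 = f(1.200000, 0.200000) = 3.850000
  k2 = f(1.380000, 0.893000) = 3.092551
  w ← 0.200000 + (0.18/2)·(3.850000 + 3.092551) = 0.824830
w(1.38) ≈ 0.8248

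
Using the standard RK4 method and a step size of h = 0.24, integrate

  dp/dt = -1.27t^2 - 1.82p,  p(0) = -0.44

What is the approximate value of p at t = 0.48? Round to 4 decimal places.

-0.2219

RK4: k1 = f(t_n, p_n); k2 = f(t_n + h/2, p_n + (h/2)·k1); k3 = f(t_n + h/2, p_n + (h/2)·k2); k4 = f(t_n + h, p_n + h·k3); p_{n+1} = p_n + (h/6)·(k1 + 2k2 + 2k3 + k4).
t=0.000000, p=-0.440000:
  k1 = f(0.000000, -0.440000) = 0.800800
  k2 = f(0.120000, -0.343904) = 0.607617
  k3 = f(0.120000, -0.367086) = 0.649808
  k4 = f(0.240000, -0.284046) = 0.443812
  p ← -0.440000 + (0.24/6)·(k1 + 2k2 + 2k3 + k4) = -0.289621
t=0.240000, p=-0.289621:
  k1 = f(0.240000, -0.289621) = 0.453959
  k2 = f(0.360000, -0.235146) = 0.263374
  k3 = f(0.360000, -0.258017) = 0.304998
  k4 = f(0.480000, -0.216422) = 0.101280
  p ← -0.289621 + (0.24/6)·(k1 + 2k2 + 2k3 + k4) = -0.221942
p(0.48) ≈ -0.2219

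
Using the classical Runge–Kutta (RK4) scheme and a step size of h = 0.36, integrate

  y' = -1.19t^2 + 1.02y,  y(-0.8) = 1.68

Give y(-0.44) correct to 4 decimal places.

2.2136

RK4: k1 = f(t_n, y_n); k2 = f(t_n + h/2, y_n + (h/2)·k1); k3 = f(t_n + h/2, y_n + (h/2)·k2); k4 = f(t_n + h, y_n + h·k3); y_{n+1} = y_n + (h/6)·(k1 + 2k2 + 2k3 + k4).
t=-0.800000, y=1.680000:
  k1 = f(-0.800000, 1.680000) = 0.952000
  k2 = f(-0.620000, 1.851360) = 1.430951
  k3 = f(-0.620000, 1.937571) = 1.518887
  k4 = f(-0.440000, 2.226799) = 2.040951
  y ← 1.680000 + (0.36/6)·(k1 + 2k2 + 2k3 + k4) = 2.213558
y(-0.44) ≈ 2.2136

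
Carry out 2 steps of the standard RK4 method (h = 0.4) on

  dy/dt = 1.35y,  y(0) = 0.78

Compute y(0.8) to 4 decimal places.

RK4: k1 = f(t_n, y_n); k2 = f(t_n + h/2, y_n + (h/2)·k1); k3 = f(t_n + h/2, y_n + (h/2)·k2); k4 = f(t_n + h, y_n + h·k3); y_{n+1} = y_n + (h/6)·(k1 + 2k2 + 2k3 + k4).
t=0.000000, y=0.780000:
  k1 = f(0.000000, 0.780000) = 1.053000
  k2 = f(0.200000, 0.990600) = 1.337310
  k3 = f(0.200000, 1.047462) = 1.414074
  k4 = f(0.400000, 1.345629) = 1.816600
  y ← 0.780000 + (0.4/6)·(k1 + 2k2 + 2k3 + k4) = 1.338158
t=0.400000, y=1.338158:
  k1 = f(0.400000, 1.338158) = 1.806513
  k2 = f(0.600000, 1.699460) = 2.294272
  k3 = f(0.600000, 1.797012) = 2.425966
  k4 = f(0.800000, 2.308544) = 3.116535
  y ← 1.338158 + (0.4/6)·(k1 + 2k2 + 2k3 + k4) = 2.295726
y(0.8) ≈ 2.2957

2.2957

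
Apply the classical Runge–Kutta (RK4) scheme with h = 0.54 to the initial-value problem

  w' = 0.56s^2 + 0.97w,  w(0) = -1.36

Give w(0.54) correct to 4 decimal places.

-2.2620

RK4: k1 = f(s_n, w_n); k2 = f(s_n + h/2, w_n + (h/2)·k1); k3 = f(s_n + h/2, w_n + (h/2)·k2); k4 = f(s_n + h, w_n + h·k3); w_{n+1} = w_n + (h/6)·(k1 + 2k2 + 2k3 + k4).
s=0.000000, w=-1.360000:
  k1 = f(0.000000, -1.360000) = -1.319200
  k2 = f(0.270000, -1.716184) = -1.623874
  k3 = f(0.270000, -1.798446) = -1.703669
  k4 = f(0.540000, -2.279981) = -2.048286
  w ← -1.360000 + (0.54/6)·(k1 + 2k2 + 2k3 + k4) = -2.262031
w(0.54) ≈ -2.2620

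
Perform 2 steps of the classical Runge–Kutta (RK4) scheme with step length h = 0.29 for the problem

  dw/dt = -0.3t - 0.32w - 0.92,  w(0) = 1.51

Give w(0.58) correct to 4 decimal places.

RK4: k1 = f(t_n, w_n); k2 = f(t_n + h/2, w_n + (h/2)·k1); k3 = f(t_n + h/2, w_n + (h/2)·k2); k4 = f(t_n + h, w_n + h·k3); w_{n+1} = w_n + (h/6)·(k1 + 2k2 + 2k3 + k4).
t=0.000000, w=1.510000:
  k1 = f(0.000000, 1.510000) = -1.403200
  k2 = f(0.145000, 1.306536) = -1.381592
  k3 = f(0.145000, 1.309669) = -1.382594
  k4 = f(0.290000, 1.109048) = -1.361895
  w ← 1.510000 + (0.29/6)·(k1 + 2k2 + 2k3 + k4) = 1.109149
t=0.290000, w=1.109149:
  k1 = f(0.290000, 1.109149) = -1.361928
  k2 = f(0.435000, 0.911670) = -1.342234
  k3 = f(0.435000, 0.914525) = -1.343148
  k4 = f(0.580000, 0.719636) = -1.324284
  w ← 1.109149 + (0.29/6)·(k1 + 2k2 + 2k3 + k4) = 0.719729
w(0.58) ≈ 0.7197

0.7197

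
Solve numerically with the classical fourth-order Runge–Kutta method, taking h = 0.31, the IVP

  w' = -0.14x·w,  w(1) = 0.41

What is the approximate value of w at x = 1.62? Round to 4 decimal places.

RK4: k1 = f(x_n, w_n); k2 = f(x_n + h/2, w_n + (h/2)·k1); k3 = f(x_n + h/2, w_n + (h/2)·k2); k4 = f(x_n + h, w_n + h·k3); w_{n+1} = w_n + (h/6)·(k1 + 2k2 + 2k3 + k4).
x=1.000000, w=0.410000:
  k1 = f(1.000000, 0.410000) = -0.057400
  k2 = f(1.155000, 0.401103) = -0.064858
  k3 = f(1.155000, 0.399947) = -0.064671
  k4 = f(1.310000, 0.389952) = -0.071517
  w ← 0.410000 + (0.31/6)·(k1 + 2k2 + 2k3 + k4) = 0.389955
x=1.310000, w=0.389955:
  k1 = f(1.310000, 0.389955) = -0.071518
  k2 = f(1.465000, 0.378869) = -0.077706
  k3 = f(1.465000, 0.377910) = -0.077509
  k4 = f(1.620000, 0.365927) = -0.082992
  w ← 0.389955 + (0.31/6)·(k1 + 2k2 + 2k3 + k4) = 0.365933
w(1.62) ≈ 0.3659

0.3659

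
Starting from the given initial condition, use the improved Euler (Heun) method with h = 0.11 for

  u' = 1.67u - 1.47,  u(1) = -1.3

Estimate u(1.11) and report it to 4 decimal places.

-1.7373

Heun: k1 = f(s_n, u_n); k2 = f(s_n + h, u_n + h·k1); u_{n+1} = u_n + (h/2)·(k1 + k2).
s=1.000000, u=-1.300000:
  k1 = f(1.000000, -1.300000) = -3.641000
  k2 = f(1.110000, -1.700510) = -4.309852
  u ← -1.300000 + (0.11/2)·(-3.641000 + (-4.309852)) = -1.737297
u(1.11) ≈ -1.7373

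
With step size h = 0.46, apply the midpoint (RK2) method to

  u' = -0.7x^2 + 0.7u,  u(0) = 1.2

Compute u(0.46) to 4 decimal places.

1.6316

Midpoint: k1 = f(x_n, u_n); k2 = f(x_n + h/2, u_n + (h/2)·k1); u_{n+1} = u_n + h·k2.
x=0.000000, u=1.200000:
  k1 = f(0.000000, 1.200000) = 0.840000
  k2 = f(0.230000, 1.393200) = 0.938210
  u ← 1.200000 + 0.46·0.938210 = 1.631577
u(0.46) ≈ 1.6316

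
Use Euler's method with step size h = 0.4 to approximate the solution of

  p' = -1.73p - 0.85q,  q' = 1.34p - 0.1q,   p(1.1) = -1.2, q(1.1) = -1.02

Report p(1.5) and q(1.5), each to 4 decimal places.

Euler on (p,q): p_{n+1} = p_n + h·p', q_{n+1} = q_n + h·q'.
1.100000: (-1.200000, -1.020000); f=(2.943000, -1.506000) → (-0.022800, -1.622400)
(p(1.5), q(1.5)) ≈ (-0.0228, -1.6224)

-0.0228, -1.6224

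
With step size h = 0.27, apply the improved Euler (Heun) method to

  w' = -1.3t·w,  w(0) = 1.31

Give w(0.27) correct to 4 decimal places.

1.2479

Heun: k1 = f(t_n, w_n); k2 = f(t_n + h, w_n + h·k1); w_{n+1} = w_n + (h/2)·(k1 + k2).
t=0.000000, w=1.310000:
  k1 = f(0.000000, 1.310000) = 0.000000
  k2 = f(0.270000, 1.310000) = -0.459810
  w ← 1.310000 + (0.27/2)·(0.000000 + (-0.459810)) = 1.247926
w(0.27) ≈ 1.2479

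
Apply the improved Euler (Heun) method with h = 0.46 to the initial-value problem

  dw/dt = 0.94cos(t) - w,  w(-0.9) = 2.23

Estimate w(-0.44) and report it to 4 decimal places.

1.7083

Heun: k1 = f(t_n, w_n); k2 = f(t_n + h, w_n + h·k1); w_{n+1} = w_n + (h/2)·(k1 + k2).
t=-0.900000, w=2.230000:
  k1 = f(-0.900000, 2.230000) = -1.645687
  k2 = f(-0.440000, 1.472984) = -0.622518
  w ← 2.230000 + (0.46/2)·(-1.645687 + (-0.622518)) = 1.708313
w(-0.44) ≈ 1.7083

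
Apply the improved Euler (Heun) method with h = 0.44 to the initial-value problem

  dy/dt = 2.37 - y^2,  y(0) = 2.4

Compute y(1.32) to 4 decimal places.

Heun: k1 = f(t_n, y_n); k2 = f(t_n + h, y_n + h·k1); y_{n+1} = y_n + (h/2)·(k1 + k2).
t=0.000000, y=2.400000:
  k1 = f(0.000000, 2.400000) = -3.390000
  k2 = f(0.440000, 0.908400) = 1.544809
  y ← 2.400000 + (0.44/2)·(-3.390000 + 1.544809) = 1.994058
t=0.440000, y=1.994058:
  k1 = f(0.440000, 1.994058) = -1.606268
  k2 = f(0.880000, 1.287300) = 0.712858
  y ← 1.994058 + (0.44/2)·(-1.606268 + 0.712858) = 1.797508
t=0.880000, y=1.797508:
  k1 = f(0.880000, 1.797508) = -0.861035
  k2 = f(1.320000, 1.418653) = 0.357425
  y ← 1.797508 + (0.44/2)·(-0.861035 + 0.357425) = 1.686714
y(1.32) ≈ 1.6867

1.6867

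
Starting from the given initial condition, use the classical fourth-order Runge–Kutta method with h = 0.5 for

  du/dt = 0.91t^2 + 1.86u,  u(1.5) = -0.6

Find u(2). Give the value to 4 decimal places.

0.6855

RK4: k1 = f(t_n, u_n); k2 = f(t_n + h/2, u_n + (h/2)·k1); k3 = f(t_n + h/2, u_n + (h/2)·k2); k4 = f(t_n + h, u_n + h·k3); u_{n+1} = u_n + (h/6)·(k1 + 2k2 + 2k3 + k4).
t=1.500000, u=-0.600000:
  k1 = f(1.500000, -0.600000) = 0.931500
  k2 = f(1.750000, -0.367125) = 2.104023
  k3 = f(1.750000, -0.073994) = 2.649245
  k4 = f(2.000000, 0.724623) = 4.987798
  u ← -0.600000 + (0.5/6)·(k1 + 2k2 + 2k3 + k4) = 0.685486
u(2) ≈ 0.6855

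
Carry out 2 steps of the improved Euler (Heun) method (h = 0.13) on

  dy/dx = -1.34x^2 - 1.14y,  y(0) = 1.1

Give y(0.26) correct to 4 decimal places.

Heun: k1 = f(x_n, y_n); k2 = f(x_n + h, y_n + h·k1); y_{n+1} = y_n + (h/2)·(k1 + k2).
x=0.000000, y=1.100000:
  k1 = f(0.000000, 1.100000) = -1.254000
  k2 = f(0.130000, 0.936980) = -1.090803
  y ← 1.100000 + (0.13/2)·(-1.254000 + (-1.090803)) = 0.947588
x=0.130000, y=0.947588:
  k1 = f(0.130000, 0.947588) = -1.102896
  k2 = f(0.260000, 0.804211) = -1.007385
  y ← 0.947588 + (0.13/2)·(-1.102896 + (-1.007385)) = 0.810420
y(0.26) ≈ 0.8104

0.8104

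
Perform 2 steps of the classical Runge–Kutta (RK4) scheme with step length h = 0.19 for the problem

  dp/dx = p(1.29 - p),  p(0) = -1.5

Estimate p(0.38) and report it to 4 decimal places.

RK4: k1 = f(x_n, p_n); k2 = f(x_n + h/2, p_n + (h/2)·k1); k3 = f(x_n + h/2, p_n + (h/2)·k2); k4 = f(x_n + h, p_n + h·k3); p_{n+1} = p_n + (h/6)·(k1 + 2k2 + 2k3 + k4).
x=0.000000, p=-1.500000:
  k1 = f(0.000000, -1.500000) = -4.185000
  k2 = f(0.095000, -1.897575) = -6.048663
  k3 = f(0.095000, -2.074623) = -6.980324
  k4 = f(0.190000, -2.826262) = -11.633632
  p ← -1.500000 + (0.19/6)·(k1 + 2k2 + 2k3 + k4) = -2.826092
x=0.190000, p=-2.826092:
  k1 = f(0.190000, -2.826092) = -11.632458
  k2 = f(0.285000, -3.931176) = -20.525362
  k3 = f(0.285000, -4.776002) = -28.971236
  k4 = f(0.380000, -8.330627) = -80.145862
  p ← -2.826092 + (0.19/6)·(k1 + 2k2 + 2k3 + k4) = -8.867191
p(0.38) ≈ -8.8672

-8.8672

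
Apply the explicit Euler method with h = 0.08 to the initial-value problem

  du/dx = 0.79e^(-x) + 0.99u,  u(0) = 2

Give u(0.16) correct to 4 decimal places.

Euler: u_{n+1} = u_n + h·f(x_n, u_n).
x=0.000000, u=2.000000: f=2.770000 → u ← 2.000000 + 0.08·2.770000 = 2.221600
x=0.080000, u=2.221600: f=2.928646 → u ← 2.221600 + 0.08·2.928646 = 2.455892
u(0.16) ≈ 2.4559

2.4559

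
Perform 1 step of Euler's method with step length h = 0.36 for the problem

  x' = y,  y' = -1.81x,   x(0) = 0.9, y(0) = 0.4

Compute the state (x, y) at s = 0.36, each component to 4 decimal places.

Euler on (x,y): x_{n+1} = x_n + h·x', y_{n+1} = y_n + h·y'.
0.000000: (0.900000, 0.400000); f=(0.400000, -1.629000) → (1.044000, -0.186440)
(x(0.36), y(0.36)) ≈ (1.0440, -0.1864)

1.0440, -0.1864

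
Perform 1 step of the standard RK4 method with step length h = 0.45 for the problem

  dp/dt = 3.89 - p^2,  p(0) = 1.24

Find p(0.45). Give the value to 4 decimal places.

1.7779

RK4: k1 = f(t_n, p_n); k2 = f(t_n + h/2, p_n + (h/2)·k1); k3 = f(t_n + h/2, p_n + (h/2)·k2); k4 = f(t_n + h, p_n + h·k3); p_{n+1} = p_n + (h/6)·(k1 + 2k2 + 2k3 + k4).
t=0.000000, p=1.240000:
  k1 = f(0.000000, 1.240000) = 2.352400
  k2 = f(0.225000, 1.769290) = 0.759613
  k3 = f(0.225000, 1.410913) = 1.899325
  k4 = f(0.450000, 2.094696) = -0.497752
  p ← 1.240000 + (0.45/6)·(k1 + 2k2 + 2k3 + k4) = 1.777939
p(0.45) ≈ 1.7779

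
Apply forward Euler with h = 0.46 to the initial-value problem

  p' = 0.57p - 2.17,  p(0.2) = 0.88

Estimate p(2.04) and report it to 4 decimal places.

-3.6221

Euler: p_{n+1} = p_n + h·f(s_n, p_n).
s=0.200000, p=0.880000: f=-1.668400 → p ← 0.880000 + 0.46·(-1.668400) = 0.112536
s=0.660000, p=0.112536: f=-2.105854 → p ← 0.112536 + 0.46·(-2.105854) = -0.856157
s=1.120000, p=-0.856157: f=-2.658010 → p ← -0.856157 + 0.46·(-2.658010) = -2.078841
s=1.580000, p=-2.078841: f=-3.354940 → p ← -2.078841 + 0.46·(-3.354940) = -3.622114
p(2.04) ≈ -3.6221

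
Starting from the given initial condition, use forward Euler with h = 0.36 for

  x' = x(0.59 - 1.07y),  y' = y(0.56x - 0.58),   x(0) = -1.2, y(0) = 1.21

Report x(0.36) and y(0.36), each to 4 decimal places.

-0.8956, 0.6646

Euler on (x,y): x_{n+1} = x_n + h·x', y_{n+1} = y_n + h·y'.
0.000000: (-1.200000, 1.210000); f=(0.845640, -1.514920) → (-0.895570, 0.664629)
(x(0.36), y(0.36)) ≈ (-0.8956, 0.6646)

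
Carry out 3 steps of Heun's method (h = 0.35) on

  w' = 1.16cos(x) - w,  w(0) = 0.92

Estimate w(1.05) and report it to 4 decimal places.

Heun: k1 = f(x_n, w_n); k2 = f(x_n + h, w_n + h·k1); w_{n+1} = w_n + (h/2)·(k1 + k2).
x=0.000000, w=0.920000:
  k1 = f(0.000000, 0.920000) = 0.240000
  k2 = f(0.350000, 1.004000) = 0.085672
  w ← 0.920000 + (0.35/2)·(0.240000 + 0.085672) = 0.976993
x=0.350000, w=0.976993:
  k1 = f(0.350000, 0.976993) = 0.112680
  k2 = f(0.700000, 1.016431) = -0.129214
  w ← 0.976993 + (0.35/2)·(0.112680 + (-0.129214)) = 0.974099
x=0.700000, w=0.974099:
  k1 = f(0.700000, 0.974099) = -0.086882
  k2 = f(1.050000, 0.943690) = -0.366508
  w ← 0.974099 + (0.35/2)·(-0.086882 + (-0.366508)) = 0.894756
w(1.05) ≈ 0.8948

0.8948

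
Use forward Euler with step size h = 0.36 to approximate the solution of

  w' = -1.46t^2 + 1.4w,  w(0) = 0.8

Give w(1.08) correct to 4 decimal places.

Euler: w_{n+1} = w_n + h·f(t_n, w_n).
t=0.000000, w=0.800000: f=1.120000 → w ← 0.800000 + 0.36·1.120000 = 1.203200
t=0.360000, w=1.203200: f=1.495264 → w ← 1.203200 + 0.36·1.495264 = 1.741495
t=0.720000, w=1.741495: f=1.681229 → w ← 1.741495 + 0.36·1.681229 = 2.346738
w(1.08) ≈ 2.3467

2.3467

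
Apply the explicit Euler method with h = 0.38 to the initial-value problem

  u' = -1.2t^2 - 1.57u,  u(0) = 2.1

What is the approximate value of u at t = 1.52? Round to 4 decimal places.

Euler: u_{n+1} = u_n + h·f(t_n, u_n).
t=0.000000, u=2.100000: f=-3.297000 → u ← 2.100000 + 0.38·(-3.297000) = 0.847140
t=0.380000, u=0.847140: f=-1.503290 → u ← 0.847140 + 0.38·(-1.503290) = 0.275890
t=0.760000, u=0.275890: f=-1.126267 → u ← 0.275890 + 0.38·(-1.126267) = -0.152092
t=1.140000, u=-0.152092: f=-1.320736 → u ← -0.152092 + 0.38·(-1.320736) = -0.653971
u(1.52) ≈ -0.6540

-0.6540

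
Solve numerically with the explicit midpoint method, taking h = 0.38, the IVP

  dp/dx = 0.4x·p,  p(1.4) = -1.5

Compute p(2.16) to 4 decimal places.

Midpoint: k1 = f(x_n, p_n); k2 = f(x_n + h/2, p_n + (h/2)·k1); p_{n+1} = p_n + h·k2.
x=1.400000, p=-1.500000:
  k1 = f(1.400000, -1.500000) = -0.840000
  k2 = f(1.590000, -1.659600) = -1.055506
  p ← -1.500000 + 0.38·(-1.055506) = -1.901092
x=1.780000, p=-1.901092:
  k1 = f(1.780000, -1.901092) = -1.353578
  k2 = f(1.970000, -2.158272) = -1.700718
  p ← -1.901092 + 0.38·(-1.700718) = -2.547365
p(2.16) ≈ -2.5474

-2.5474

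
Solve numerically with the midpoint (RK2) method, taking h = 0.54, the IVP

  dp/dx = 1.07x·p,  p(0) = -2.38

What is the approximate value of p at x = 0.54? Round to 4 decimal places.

Midpoint: k1 = f(x_n, p_n); k2 = f(x_n + h/2, p_n + (h/2)·k1); p_{n+1} = p_n + h·k2.
x=0.000000, p=-2.380000:
  k1 = f(0.000000, -2.380000) = 0.000000
  k2 = f(0.270000, -2.380000) = -0.687582
  p ← -2.380000 + 0.54·(-0.687582) = -2.751294
p(0.54) ≈ -2.7513

-2.7513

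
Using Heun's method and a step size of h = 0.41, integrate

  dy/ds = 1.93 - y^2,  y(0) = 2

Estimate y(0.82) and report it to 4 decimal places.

1.5488

Heun: k1 = f(s_n, y_n); k2 = f(s_n + h, y_n + h·k1); y_{n+1} = y_n + (h/2)·(k1 + k2).
s=0.000000, y=2.000000:
  k1 = f(0.000000, 2.000000) = -2.070000
  k2 = f(0.410000, 1.151300) = 0.604508
  y ← 2.000000 + (0.41/2)·(-2.070000 + 0.604508) = 1.699574
s=0.410000, y=1.699574:
  k1 = f(0.410000, 1.699574) = -0.958552
  k2 = f(0.820000, 1.306568) = 0.222881
  y ← 1.699574 + (0.41/2)·(-0.958552 + 0.222881) = 1.548762
y(0.82) ≈ 1.5488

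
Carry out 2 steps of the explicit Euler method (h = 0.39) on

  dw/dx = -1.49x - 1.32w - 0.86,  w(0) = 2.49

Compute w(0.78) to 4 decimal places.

Euler: w_{n+1} = w_n + h·f(x_n, w_n).
x=0.000000, w=2.490000: f=-4.146800 → w ← 2.490000 + 0.39·(-4.146800) = 0.872748
x=0.390000, w=0.872748: f=-2.593127 → w ← 0.872748 + 0.39·(-2.593127) = -0.138572
w(0.78) ≈ -0.1386

-0.1386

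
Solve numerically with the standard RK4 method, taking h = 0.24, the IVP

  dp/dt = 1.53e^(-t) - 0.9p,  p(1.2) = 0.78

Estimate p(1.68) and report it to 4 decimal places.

RK4: k1 = f(t_n, p_n); k2 = f(t_n + h/2, p_n + (h/2)·k1); k3 = f(t_n + h/2, p_n + (h/2)·k2); k4 = f(t_n + h, p_n + h·k3); p_{n+1} = p_n + (h/6)·(k1 + 2k2 + 2k3 + k4).
t=1.200000, p=0.780000:
  k1 = f(1.200000, 0.780000) = -0.241173
  k2 = f(1.320000, 0.751059) = -0.267236
  k3 = f(1.320000, 0.747932) = -0.264421
  k4 = f(1.440000, 0.716539) = -0.282385
  p ← 0.780000 + (0.24/6)·(k1 + 2k2 + 2k3 + k4) = 0.716525
t=1.440000, p=0.716525:
  k1 = f(1.440000, 0.716525) = -0.282373
  k2 = f(1.560000, 0.682640) = -0.292868
  k3 = f(1.560000, 0.681381) = -0.291735
  k4 = f(1.680000, 0.646509) = -0.296706
  p ← 0.716525 + (0.24/6)·(k1 + 2k2 + 2k3 + k4) = 0.646594
p(1.68) ≈ 0.6466

0.6466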